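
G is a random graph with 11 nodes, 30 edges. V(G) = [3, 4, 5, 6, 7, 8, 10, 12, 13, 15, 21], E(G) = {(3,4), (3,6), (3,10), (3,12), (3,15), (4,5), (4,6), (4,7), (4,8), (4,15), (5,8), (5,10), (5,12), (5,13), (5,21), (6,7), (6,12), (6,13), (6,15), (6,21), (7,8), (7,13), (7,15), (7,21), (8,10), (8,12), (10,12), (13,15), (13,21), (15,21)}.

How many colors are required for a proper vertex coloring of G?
Clique number ω(G) = 5 (lower bound: χ ≥ ω).
The clique on [6, 7, 13, 15, 21] has size 5, forcing χ ≥ 5, and the coloring below uses 5 colors, so χ(G) = 5.
A valid 5-coloring: color 1: [5, 6]; color 2: [4, 12, 13]; color 3: [8, 15]; color 4: [3, 7]; color 5: [10, 21].

χ(G) = 5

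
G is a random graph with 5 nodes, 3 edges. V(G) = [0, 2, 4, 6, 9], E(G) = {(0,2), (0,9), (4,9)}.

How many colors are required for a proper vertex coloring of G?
χ(G) = 2

Clique number ω(G) = 2 (lower bound: χ ≥ ω).
The graph is bipartite (no odd cycle), so 2 colors suffice: χ(G) = 2.
A valid 2-coloring: color 1: [0, 4, 6]; color 2: [2, 9].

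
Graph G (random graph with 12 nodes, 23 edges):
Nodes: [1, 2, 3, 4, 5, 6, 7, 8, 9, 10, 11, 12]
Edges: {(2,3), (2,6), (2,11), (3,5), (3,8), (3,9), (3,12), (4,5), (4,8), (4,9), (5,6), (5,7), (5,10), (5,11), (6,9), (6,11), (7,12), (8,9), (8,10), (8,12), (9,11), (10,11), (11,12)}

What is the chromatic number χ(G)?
χ(G) = 3

Clique number ω(G) = 3 (lower bound: χ ≥ ω).
The clique on [2, 6, 11] has size 3, forcing χ ≥ 3, and the coloring below uses 3 colors, so χ(G) = 3.
A valid 3-coloring: color 1: [1, 2, 5, 9, 12]; color 2: [7, 8, 11]; color 3: [3, 4, 6, 10].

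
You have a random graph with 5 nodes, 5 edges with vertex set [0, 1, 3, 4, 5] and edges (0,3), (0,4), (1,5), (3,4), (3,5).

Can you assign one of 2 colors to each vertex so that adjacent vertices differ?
The clique on vertices [0, 3, 4] has size 3 > 2, so it alone needs 3 colors.

No, G is not 2-colorable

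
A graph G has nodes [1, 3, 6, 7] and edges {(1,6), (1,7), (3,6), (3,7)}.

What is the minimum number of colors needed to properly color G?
Clique number ω(G) = 2 (lower bound: χ ≥ ω).
The graph is bipartite (no odd cycle), so 2 colors suffice: χ(G) = 2.
A valid 2-coloring: color 1: [6, 7]; color 2: [1, 3].

χ(G) = 2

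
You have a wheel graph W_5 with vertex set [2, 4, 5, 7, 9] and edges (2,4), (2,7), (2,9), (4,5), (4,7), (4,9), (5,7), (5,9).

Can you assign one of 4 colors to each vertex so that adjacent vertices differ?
A valid 4-coloring: color 1: [4]; color 2: [2, 5]; color 3: [7, 9].
(χ(G) = 3 ≤ 4.)

Yes, G is 4-colorable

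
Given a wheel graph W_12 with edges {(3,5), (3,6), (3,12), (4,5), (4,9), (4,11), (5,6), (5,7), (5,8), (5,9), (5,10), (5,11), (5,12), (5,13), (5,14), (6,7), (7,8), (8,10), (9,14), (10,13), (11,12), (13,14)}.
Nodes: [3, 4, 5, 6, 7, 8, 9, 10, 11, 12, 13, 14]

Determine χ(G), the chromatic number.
χ(G) = 4

Clique number ω(G) = 3 (lower bound: χ ≥ ω).
Odd cycle [3, 6, 7, 8, 10, 13, 14, 9, 4, 11, 12] needs 3 colors (χ ≥ 3).
Vertex 5 is adjacent to every vertex of [3, 4, 6, 7, 8, 9, 10, 11, 12, 13, 14], which already need 3 colors among themselves, so 5 needs a new color (χ ≥ 4).
The coloring below uses 4 colors, so χ(G) = 4.
A valid 4-coloring: color 1: [5]; color 2: [3, 7, 10, 11, 14]; color 3: [6, 8, 9, 12, 13]; color 4: [4].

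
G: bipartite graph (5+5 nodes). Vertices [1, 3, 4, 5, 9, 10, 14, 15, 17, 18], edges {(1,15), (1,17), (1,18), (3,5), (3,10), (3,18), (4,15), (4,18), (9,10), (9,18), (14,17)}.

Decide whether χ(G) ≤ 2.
A valid 2-coloring: color 1: [5, 10, 15, 17, 18]; color 2: [1, 3, 4, 9, 14].
(χ(G) = 2 ≤ 2.)

Yes, G is 2-colorable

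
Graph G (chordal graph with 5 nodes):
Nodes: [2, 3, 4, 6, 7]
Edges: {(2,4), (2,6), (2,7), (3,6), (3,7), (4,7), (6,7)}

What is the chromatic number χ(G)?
χ(G) = 3

Clique number ω(G) = 3 (lower bound: χ ≥ ω).
The clique on [2, 4, 7] has size 3, forcing χ ≥ 3, and the coloring below uses 3 colors, so χ(G) = 3.
A valid 3-coloring: color 1: [7]; color 2: [2, 3]; color 3: [4, 6].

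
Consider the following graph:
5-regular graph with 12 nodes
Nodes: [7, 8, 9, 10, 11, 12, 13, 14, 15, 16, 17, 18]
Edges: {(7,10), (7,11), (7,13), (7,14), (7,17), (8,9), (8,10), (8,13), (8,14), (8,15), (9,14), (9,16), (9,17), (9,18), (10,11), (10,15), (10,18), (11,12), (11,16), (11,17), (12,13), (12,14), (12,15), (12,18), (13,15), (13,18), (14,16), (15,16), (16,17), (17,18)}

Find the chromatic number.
Clique number ω(G) = 3 (lower bound: χ ≥ ω).
Suppose a proper 3-coloring c exists. The clique [7, 10, 11] takes 3 distinct colors; by symmetry let c(7) = 1, c(10) = 2, c(11) = 3.
- Vertex 17: neighbors [7, 11] already have colors [1, 3] ⇒ c(17) = 2.
- Vertex 16: neighbors [17, 11] already have colors [2, 3] ⇒ c(16) = 1.
- Vertex 9: neighbors [16, 17] already have colors [1, 2] ⇒ c(9) = 3.
- Vertex 8: neighbors [10, 9] already have colors [2, 3] ⇒ c(8) = 1.
- Vertex 15: neighbors [8, 10] already have colors [1, 2] ⇒ c(15) = 3.
- Vertex 13: neighbors [7, 15] already have colors [1, 3] ⇒ c(13) = 2.
- Vertex 12: neighbors [13, 11] already have colors [2, 3] ⇒ c(12) = 1.
- Vertex 18: neighbors [12, 10, 9] already have colors [1, 2, 3] — all 3 colors blocked. Contradiction.
The forced assignments end in a contradiction, so G has no proper 3-coloring (χ ≥ 4).
The coloring below uses 4 colors, so χ(G) = 4.
A valid 4-coloring: color 1: [7, 8, 16, 18]; color 2: [10, 12, 17]; color 3: [11, 14, 15]; color 4: [9, 13].

χ(G) = 4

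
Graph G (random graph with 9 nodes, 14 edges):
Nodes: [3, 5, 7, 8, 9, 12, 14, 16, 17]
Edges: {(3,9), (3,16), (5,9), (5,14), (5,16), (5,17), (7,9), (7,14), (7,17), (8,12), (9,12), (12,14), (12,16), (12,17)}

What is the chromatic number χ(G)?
Clique number ω(G) = 2 (lower bound: χ ≥ ω).
The graph is bipartite (no odd cycle), so 2 colors suffice: χ(G) = 2.
A valid 2-coloring: color 1: [3, 5, 7, 12]; color 2: [8, 9, 14, 16, 17].

χ(G) = 2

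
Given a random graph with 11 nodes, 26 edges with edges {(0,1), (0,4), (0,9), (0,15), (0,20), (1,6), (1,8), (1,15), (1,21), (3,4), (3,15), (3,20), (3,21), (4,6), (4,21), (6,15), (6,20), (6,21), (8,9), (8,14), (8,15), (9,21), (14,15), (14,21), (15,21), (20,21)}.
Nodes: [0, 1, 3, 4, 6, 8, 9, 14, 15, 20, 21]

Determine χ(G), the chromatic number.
χ(G) = 4

Clique number ω(G) = 4 (lower bound: χ ≥ ω).
The clique on [1, 6, 15, 21] has size 4, forcing χ ≥ 4, and the coloring below uses 4 colors, so χ(G) = 4.
A valid 4-coloring: color 1: [0, 8, 21]; color 2: [4, 9, 15, 20]; color 3: [3, 6, 14]; color 4: [1].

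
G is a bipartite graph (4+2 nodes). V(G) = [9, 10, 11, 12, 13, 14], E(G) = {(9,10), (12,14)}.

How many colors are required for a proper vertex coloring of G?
χ(G) = 2

Clique number ω(G) = 2 (lower bound: χ ≥ ω).
The graph is bipartite (no odd cycle), so 2 colors suffice: χ(G) = 2.
A valid 2-coloring: color 1: [9, 11, 12, 13]; color 2: [10, 14].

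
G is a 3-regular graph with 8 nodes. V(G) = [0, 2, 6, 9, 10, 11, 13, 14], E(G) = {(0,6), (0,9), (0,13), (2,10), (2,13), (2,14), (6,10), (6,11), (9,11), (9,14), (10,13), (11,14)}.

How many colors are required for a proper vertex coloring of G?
Clique number ω(G) = 3 (lower bound: χ ≥ ω).
The clique on [2, 10, 13] has size 3, forcing χ ≥ 3, and the coloring below uses 3 colors, so χ(G) = 3.
A valid 3-coloring: color 1: [6, 9, 13]; color 2: [0, 10, 14]; color 3: [2, 11].

χ(G) = 3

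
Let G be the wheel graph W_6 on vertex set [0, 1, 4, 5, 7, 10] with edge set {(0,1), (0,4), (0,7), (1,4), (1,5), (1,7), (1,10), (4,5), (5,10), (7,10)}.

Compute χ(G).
Clique number ω(G) = 3 (lower bound: χ ≥ ω).
Odd cycle [4, 0, 7, 10, 5] needs 3 colors (χ ≥ 3).
Vertex 1 is adjacent to every vertex of [0, 4, 5, 7, 10], which already need 3 colors among themselves, so 1 needs a new color (χ ≥ 4).
The coloring below uses 4 colors, so χ(G) = 4.
A valid 4-coloring: color 1: [1]; color 2: [4, 10]; color 3: [0, 5]; color 4: [7].

χ(G) = 4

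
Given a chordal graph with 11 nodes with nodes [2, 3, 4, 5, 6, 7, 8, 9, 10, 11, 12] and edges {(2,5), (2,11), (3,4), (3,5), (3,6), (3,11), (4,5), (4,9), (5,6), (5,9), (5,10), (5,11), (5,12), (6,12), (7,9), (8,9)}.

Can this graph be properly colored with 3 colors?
A valid 3-coloring: color 1: [5, 7, 8]; color 2: [2, 3, 9, 10, 12]; color 3: [4, 6, 11].
(χ(G) = 3 ≤ 3.)

Yes, G is 3-colorable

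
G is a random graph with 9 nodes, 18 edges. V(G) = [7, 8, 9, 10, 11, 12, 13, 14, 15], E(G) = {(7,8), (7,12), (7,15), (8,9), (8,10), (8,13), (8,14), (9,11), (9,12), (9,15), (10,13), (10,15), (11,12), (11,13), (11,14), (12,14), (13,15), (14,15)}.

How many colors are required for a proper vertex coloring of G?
χ(G) = 3

Clique number ω(G) = 3 (lower bound: χ ≥ ω).
The clique on [8, 10, 13] has size 3, forcing χ ≥ 3, and the coloring below uses 3 colors, so χ(G) = 3.
A valid 3-coloring: color 1: [8, 11, 15]; color 2: [7, 9, 10, 14]; color 3: [12, 13].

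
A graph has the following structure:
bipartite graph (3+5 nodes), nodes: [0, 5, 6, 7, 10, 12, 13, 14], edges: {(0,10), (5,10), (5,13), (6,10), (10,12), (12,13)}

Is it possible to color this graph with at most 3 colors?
A valid 3-coloring: color 1: [7, 10, 13, 14]; color 2: [0, 5, 6, 12].
(χ(G) = 2 ≤ 3.)

Yes, G is 3-colorable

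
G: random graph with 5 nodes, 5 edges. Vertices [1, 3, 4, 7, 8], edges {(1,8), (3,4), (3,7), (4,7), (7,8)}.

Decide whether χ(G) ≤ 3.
A valid 3-coloring: color 1: [1, 7]; color 2: [3, 8]; color 3: [4].
(χ(G) = 3 ≤ 3.)

Yes, G is 3-colorable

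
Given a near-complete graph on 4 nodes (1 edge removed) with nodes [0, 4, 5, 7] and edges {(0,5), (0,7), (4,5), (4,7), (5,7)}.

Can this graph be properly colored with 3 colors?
A valid 3-coloring: color 1: [7]; color 2: [5]; color 3: [0, 4].
(χ(G) = 3 ≤ 3.)

Yes, G is 3-colorable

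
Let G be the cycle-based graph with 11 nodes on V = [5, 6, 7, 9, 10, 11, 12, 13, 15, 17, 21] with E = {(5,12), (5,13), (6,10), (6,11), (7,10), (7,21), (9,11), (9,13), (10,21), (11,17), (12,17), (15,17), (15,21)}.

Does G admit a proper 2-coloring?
The clique on vertices [7, 10, 21] has size 3 > 2, so it alone needs 3 colors.

No, G is not 2-colorable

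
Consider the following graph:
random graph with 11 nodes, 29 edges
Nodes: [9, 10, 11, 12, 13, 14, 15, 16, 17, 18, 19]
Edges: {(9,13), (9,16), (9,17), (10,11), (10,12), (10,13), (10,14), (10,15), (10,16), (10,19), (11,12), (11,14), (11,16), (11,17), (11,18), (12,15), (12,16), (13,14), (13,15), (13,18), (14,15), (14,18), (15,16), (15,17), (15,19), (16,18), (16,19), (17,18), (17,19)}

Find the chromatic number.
Clique number ω(G) = 4 (lower bound: χ ≥ ω).
The clique on [10, 11, 12, 16] has size 4, forcing χ ≥ 4, and the coloring below uses 4 colors, so χ(G) = 4.
A valid 4-coloring: color 1: [13, 16, 17]; color 2: [9, 10, 18]; color 3: [11, 15]; color 4: [12, 14, 19].

χ(G) = 4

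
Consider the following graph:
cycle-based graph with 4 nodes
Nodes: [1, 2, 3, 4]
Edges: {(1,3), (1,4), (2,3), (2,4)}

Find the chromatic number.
χ(G) = 2

Clique number ω(G) = 2 (lower bound: χ ≥ ω).
The graph is bipartite (no odd cycle), so 2 colors suffice: χ(G) = 2.
A valid 2-coloring: color 1: [3, 4]; color 2: [1, 2].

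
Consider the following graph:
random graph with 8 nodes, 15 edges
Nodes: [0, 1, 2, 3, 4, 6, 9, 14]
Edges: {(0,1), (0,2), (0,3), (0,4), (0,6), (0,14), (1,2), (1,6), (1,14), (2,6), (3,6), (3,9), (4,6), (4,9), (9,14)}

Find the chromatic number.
Clique number ω(G) = 4 (lower bound: χ ≥ ω).
The clique on [0, 1, 2, 6] has size 4, forcing χ ≥ 4, and the coloring below uses 4 colors, so χ(G) = 4.
A valid 4-coloring: color 1: [0, 9]; color 2: [6, 14]; color 3: [1, 3, 4]; color 4: [2].

χ(G) = 4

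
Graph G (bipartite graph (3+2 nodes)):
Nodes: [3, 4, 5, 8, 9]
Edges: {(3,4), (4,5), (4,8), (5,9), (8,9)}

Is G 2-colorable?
A valid 2-coloring: color 1: [4, 9]; color 2: [3, 5, 8].
(χ(G) = 2 ≤ 2.)

Yes, G is 2-colorable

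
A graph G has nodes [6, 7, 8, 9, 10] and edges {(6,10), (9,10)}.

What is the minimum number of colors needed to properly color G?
Clique number ω(G) = 2 (lower bound: χ ≥ ω).
The graph is bipartite (no odd cycle), so 2 colors suffice: χ(G) = 2.
A valid 2-coloring: color 1: [7, 8, 10]; color 2: [6, 9].

χ(G) = 2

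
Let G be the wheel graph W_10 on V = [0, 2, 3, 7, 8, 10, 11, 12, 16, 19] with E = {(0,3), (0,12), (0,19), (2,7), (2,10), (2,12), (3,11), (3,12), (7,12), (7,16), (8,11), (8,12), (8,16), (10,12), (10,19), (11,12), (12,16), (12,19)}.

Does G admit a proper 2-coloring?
No, G is not 2-colorable

The clique on vertices [0, 3, 12] has size 3 > 2, so it alone needs 3 colors.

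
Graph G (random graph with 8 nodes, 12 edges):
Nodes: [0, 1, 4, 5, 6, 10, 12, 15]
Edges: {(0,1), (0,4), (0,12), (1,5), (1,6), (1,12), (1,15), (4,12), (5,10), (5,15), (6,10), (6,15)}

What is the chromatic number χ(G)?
Clique number ω(G) = 3 (lower bound: χ ≥ ω).
The clique on [0, 1, 12] has size 3, forcing χ ≥ 3, and the coloring below uses 3 colors, so χ(G) = 3.
A valid 3-coloring: color 1: [1, 4, 10]; color 2: [5, 6, 12]; color 3: [0, 15].

χ(G) = 3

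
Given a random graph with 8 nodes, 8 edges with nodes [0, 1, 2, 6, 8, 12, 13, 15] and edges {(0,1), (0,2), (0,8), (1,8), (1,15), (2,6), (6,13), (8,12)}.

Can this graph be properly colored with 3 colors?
A valid 3-coloring: color 1: [2, 8, 13, 15]; color 2: [0, 6, 12]; color 3: [1].
(χ(G) = 3 ≤ 3.)

Yes, G is 3-colorable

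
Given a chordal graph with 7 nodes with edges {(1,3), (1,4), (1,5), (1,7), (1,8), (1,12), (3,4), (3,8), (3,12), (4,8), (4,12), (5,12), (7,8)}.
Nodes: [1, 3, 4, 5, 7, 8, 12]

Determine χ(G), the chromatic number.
χ(G) = 4

Clique number ω(G) = 4 (lower bound: χ ≥ ω).
The clique on [1, 3, 4, 8] has size 4, forcing χ ≥ 4, and the coloring below uses 4 colors, so χ(G) = 4.
A valid 4-coloring: color 1: [1]; color 2: [4, 5, 7]; color 3: [3]; color 4: [8, 12].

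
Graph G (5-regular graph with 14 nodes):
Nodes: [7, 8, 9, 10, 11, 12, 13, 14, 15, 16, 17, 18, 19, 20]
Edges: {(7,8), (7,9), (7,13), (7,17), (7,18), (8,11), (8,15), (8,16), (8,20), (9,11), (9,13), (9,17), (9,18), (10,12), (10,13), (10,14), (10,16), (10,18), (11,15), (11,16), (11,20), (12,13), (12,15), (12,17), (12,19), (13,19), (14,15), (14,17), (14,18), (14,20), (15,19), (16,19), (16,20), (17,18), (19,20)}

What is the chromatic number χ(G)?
Clique number ω(G) = 4 (lower bound: χ ≥ ω).
The clique on [7, 9, 17, 18] has size 4, forcing χ ≥ 4, and the coloring below uses 4 colors, so χ(G) = 4.
A valid 4-coloring: color 1: [13, 15, 18, 20]; color 2: [7, 11, 12, 14]; color 3: [8, 10, 17, 19]; color 4: [9, 16].

χ(G) = 4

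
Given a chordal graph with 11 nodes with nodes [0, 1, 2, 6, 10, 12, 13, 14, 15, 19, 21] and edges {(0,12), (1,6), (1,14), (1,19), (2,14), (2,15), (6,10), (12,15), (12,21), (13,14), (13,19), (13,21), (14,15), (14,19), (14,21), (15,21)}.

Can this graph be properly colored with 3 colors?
A valid 3-coloring: color 1: [6, 12, 14]; color 2: [0, 1, 10, 13, 15]; color 3: [2, 19, 21].
(χ(G) = 3 ≤ 3.)

Yes, G is 3-colorable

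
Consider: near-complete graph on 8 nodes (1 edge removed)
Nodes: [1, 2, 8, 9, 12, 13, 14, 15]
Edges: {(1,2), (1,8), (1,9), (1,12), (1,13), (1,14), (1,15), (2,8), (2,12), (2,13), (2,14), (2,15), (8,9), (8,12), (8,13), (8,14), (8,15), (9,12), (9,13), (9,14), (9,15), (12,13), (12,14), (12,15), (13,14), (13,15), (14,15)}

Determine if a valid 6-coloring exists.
No, G is not 6-colorable

The clique on vertices [1, 8, 9, 12, 13, 14, 15] has size 7 > 6, so it alone needs 7 colors.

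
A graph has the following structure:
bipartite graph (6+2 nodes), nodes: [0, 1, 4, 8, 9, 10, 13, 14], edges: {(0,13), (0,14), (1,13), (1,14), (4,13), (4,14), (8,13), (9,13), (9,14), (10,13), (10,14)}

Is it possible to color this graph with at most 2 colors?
Yes, G is 2-colorable

A valid 2-coloring: color 1: [13, 14]; color 2: [0, 1, 4, 8, 9, 10].
(χ(G) = 2 ≤ 2.)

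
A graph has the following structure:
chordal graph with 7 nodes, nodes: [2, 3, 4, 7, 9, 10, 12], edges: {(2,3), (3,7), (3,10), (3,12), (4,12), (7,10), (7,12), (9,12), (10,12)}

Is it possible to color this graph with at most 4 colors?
A valid 4-coloring: color 1: [2, 12]; color 2: [3, 4, 9]; color 3: [10]; color 4: [7].
(χ(G) = 4 ≤ 4.)

Yes, G is 4-colorable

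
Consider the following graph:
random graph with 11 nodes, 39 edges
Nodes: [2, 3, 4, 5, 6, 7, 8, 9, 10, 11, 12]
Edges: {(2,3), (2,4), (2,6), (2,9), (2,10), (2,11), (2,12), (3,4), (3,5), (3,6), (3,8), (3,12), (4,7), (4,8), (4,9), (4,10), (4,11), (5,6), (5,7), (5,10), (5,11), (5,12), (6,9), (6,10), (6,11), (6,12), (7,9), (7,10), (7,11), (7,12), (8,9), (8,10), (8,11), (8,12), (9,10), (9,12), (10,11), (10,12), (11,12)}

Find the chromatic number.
Clique number ω(G) = 5 (lower bound: χ ≥ ω).
The clique on [2, 6, 9, 10, 12] has size 5, forcing χ ≥ 5, and the coloring below uses 5 colors, so χ(G) = 5.
A valid 5-coloring: color 1: [3, 10]; color 2: [4, 12]; color 3: [9, 11]; color 4: [2, 5, 8]; color 5: [6, 7].

χ(G) = 5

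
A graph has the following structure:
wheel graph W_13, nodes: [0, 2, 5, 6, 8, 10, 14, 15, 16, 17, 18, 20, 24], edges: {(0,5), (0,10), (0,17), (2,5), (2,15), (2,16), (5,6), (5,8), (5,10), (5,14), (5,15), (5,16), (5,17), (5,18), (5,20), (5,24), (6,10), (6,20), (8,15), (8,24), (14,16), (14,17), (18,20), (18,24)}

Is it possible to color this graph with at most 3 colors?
A valid 3-coloring: color 1: [5]; color 2: [10, 15, 16, 17, 20, 24]; color 3: [0, 2, 6, 8, 14, 18].
(χ(G) = 3 ≤ 3.)

Yes, G is 3-colorable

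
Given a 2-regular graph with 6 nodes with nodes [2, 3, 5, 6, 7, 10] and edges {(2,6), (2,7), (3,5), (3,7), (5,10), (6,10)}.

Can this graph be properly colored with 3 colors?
A valid 3-coloring: color 1: [5, 6, 7]; color 2: [2, 3, 10].
(χ(G) = 2 ≤ 3.)

Yes, G is 3-colorable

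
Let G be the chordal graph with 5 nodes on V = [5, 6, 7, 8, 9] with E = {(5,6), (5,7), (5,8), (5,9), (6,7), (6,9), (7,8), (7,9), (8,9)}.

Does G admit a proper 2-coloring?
No, G is not 2-colorable

The clique on vertices [5, 7, 8, 9] has size 4 > 2, so it alone needs 4 colors.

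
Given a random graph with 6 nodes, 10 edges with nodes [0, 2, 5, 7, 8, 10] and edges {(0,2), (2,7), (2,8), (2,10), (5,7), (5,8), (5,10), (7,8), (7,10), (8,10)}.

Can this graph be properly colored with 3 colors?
The clique on vertices [2, 7, 8, 10] has size 4 > 3, so it alone needs 4 colors.

No, G is not 3-colorable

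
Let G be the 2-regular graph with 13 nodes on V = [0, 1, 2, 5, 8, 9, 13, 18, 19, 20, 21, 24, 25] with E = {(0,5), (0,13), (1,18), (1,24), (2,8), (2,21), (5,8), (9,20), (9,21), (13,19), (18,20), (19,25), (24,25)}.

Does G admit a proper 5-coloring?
A valid 5-coloring: color 1: [2, 5, 9, 18, 19, 24]; color 2: [1, 8, 13, 20, 21, 25]; color 3: [0].
(χ(G) = 3 ≤ 5.)

Yes, G is 5-colorable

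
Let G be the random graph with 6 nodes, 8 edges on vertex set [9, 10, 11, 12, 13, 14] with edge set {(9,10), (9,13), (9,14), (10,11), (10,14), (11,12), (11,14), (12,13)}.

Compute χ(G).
Clique number ω(G) = 3 (lower bound: χ ≥ ω).
The clique on [9, 10, 14] has size 3, forcing χ ≥ 3, and the coloring below uses 3 colors, so χ(G) = 3.
A valid 3-coloring: color 1: [9, 11]; color 2: [10, 13]; color 3: [12, 14].

χ(G) = 3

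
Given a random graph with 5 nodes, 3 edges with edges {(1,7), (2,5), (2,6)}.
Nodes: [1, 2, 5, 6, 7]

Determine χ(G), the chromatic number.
Clique number ω(G) = 2 (lower bound: χ ≥ ω).
The graph is bipartite (no odd cycle), so 2 colors suffice: χ(G) = 2.
A valid 2-coloring: color 1: [1, 2]; color 2: [5, 6, 7].

χ(G) = 2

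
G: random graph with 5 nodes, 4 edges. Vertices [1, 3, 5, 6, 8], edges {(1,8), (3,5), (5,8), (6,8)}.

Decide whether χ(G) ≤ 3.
Yes, G is 3-colorable

A valid 3-coloring: color 1: [3, 8]; color 2: [1, 5, 6].
(χ(G) = 2 ≤ 3.)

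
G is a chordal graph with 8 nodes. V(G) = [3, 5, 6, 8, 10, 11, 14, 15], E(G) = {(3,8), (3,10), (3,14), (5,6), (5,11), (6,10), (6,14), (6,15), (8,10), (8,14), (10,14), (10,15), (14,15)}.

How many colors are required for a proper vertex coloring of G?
χ(G) = 4

Clique number ω(G) = 4 (lower bound: χ ≥ ω).
The clique on [3, 8, 10, 14] has size 4, forcing χ ≥ 4, and the coloring below uses 4 colors, so χ(G) = 4.
A valid 4-coloring: color 1: [5, 14]; color 2: [10, 11]; color 3: [6, 8]; color 4: [3, 15].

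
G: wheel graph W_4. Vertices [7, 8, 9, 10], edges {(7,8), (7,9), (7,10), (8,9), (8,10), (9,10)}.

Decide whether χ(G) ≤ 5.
Yes, G is 5-colorable

A valid 5-coloring: color 1: [8]; color 2: [7]; color 3: [10]; color 4: [9].
(χ(G) = 4 ≤ 5.)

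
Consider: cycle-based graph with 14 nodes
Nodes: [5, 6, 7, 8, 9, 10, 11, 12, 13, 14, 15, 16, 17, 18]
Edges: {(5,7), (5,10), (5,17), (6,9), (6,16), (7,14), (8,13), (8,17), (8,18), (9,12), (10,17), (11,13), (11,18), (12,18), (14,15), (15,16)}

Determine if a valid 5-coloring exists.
A valid 5-coloring: color 1: [5, 6, 8, 11, 12, 15]; color 2: [9, 13, 14, 16, 17, 18]; color 3: [7, 10].
(χ(G) = 3 ≤ 5.)

Yes, G is 5-colorable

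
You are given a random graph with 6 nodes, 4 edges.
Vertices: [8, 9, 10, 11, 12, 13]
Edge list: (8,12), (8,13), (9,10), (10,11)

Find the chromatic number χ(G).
Clique number ω(G) = 2 (lower bound: χ ≥ ω).
The graph is bipartite (no odd cycle), so 2 colors suffice: χ(G) = 2.
A valid 2-coloring: color 1: [8, 10]; color 2: [9, 11, 12, 13].

χ(G) = 2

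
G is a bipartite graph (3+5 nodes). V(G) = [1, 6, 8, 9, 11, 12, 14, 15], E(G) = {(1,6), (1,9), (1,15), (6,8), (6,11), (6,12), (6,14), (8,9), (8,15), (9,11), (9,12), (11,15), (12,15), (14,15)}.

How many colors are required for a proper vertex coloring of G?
Clique number ω(G) = 2 (lower bound: χ ≥ ω).
The graph is bipartite (no odd cycle), so 2 colors suffice: χ(G) = 2.
A valid 2-coloring: color 1: [6, 9, 15]; color 2: [1, 8, 11, 12, 14].

χ(G) = 2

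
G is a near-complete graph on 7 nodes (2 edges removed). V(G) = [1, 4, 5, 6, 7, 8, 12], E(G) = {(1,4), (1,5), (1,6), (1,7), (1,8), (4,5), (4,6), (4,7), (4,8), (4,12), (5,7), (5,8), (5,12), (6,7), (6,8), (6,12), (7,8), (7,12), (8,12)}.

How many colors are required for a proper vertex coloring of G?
χ(G) = 5

Clique number ω(G) = 5 (lower bound: χ ≥ ω).
The clique on [1, 4, 5, 7, 8] has size 5, forcing χ ≥ 5, and the coloring below uses 5 colors, so χ(G) = 5.
A valid 5-coloring: color 1: [7]; color 2: [8]; color 3: [4]; color 4: [5, 6]; color 5: [1, 12].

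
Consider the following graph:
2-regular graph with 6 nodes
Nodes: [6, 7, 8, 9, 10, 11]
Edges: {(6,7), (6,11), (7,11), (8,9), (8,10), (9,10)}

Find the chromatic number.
Clique number ω(G) = 3 (lower bound: χ ≥ ω).
The clique on [8, 9, 10] has size 3, forcing χ ≥ 3, and the coloring below uses 3 colors, so χ(G) = 3.
A valid 3-coloring: color 1: [6, 8]; color 2: [7, 10]; color 3: [9, 11].

χ(G) = 3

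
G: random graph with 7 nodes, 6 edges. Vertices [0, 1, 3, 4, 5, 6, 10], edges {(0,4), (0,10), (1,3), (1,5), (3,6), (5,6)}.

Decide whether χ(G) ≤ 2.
Yes, G is 2-colorable

A valid 2-coloring: color 1: [0, 3, 5]; color 2: [1, 4, 6, 10].
(χ(G) = 2 ≤ 2.)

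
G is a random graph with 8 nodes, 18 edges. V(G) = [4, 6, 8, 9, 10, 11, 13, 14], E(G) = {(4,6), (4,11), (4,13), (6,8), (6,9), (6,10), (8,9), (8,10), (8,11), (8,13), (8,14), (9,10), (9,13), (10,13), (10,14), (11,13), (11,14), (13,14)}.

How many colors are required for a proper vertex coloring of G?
Clique number ω(G) = 4 (lower bound: χ ≥ ω).
The clique on [8, 9, 10, 13] has size 4, forcing χ ≥ 4, and the coloring below uses 4 colors, so χ(G) = 4.
A valid 4-coloring: color 1: [4, 8]; color 2: [6, 13]; color 3: [10, 11]; color 4: [9, 14].

χ(G) = 4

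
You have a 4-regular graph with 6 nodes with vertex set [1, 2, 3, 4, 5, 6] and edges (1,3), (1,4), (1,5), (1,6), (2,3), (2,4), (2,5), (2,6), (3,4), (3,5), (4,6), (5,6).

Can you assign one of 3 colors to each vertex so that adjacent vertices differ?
A valid 3-coloring: color 1: [4, 5]; color 2: [1, 2]; color 3: [3, 6].
(χ(G) = 3 ≤ 3.)

Yes, G is 3-colorable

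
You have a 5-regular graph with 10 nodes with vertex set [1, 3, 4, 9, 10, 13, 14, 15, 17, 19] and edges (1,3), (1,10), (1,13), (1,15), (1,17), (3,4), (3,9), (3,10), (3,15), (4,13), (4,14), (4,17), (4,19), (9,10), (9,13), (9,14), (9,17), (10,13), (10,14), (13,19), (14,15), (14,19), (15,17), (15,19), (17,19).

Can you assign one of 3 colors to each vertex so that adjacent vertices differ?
A valid 3-coloring: color 1: [3, 13, 14, 17]; color 2: [4, 10, 15]; color 3: [1, 9, 19].
(χ(G) = 3 ≤ 3.)

Yes, G is 3-colorable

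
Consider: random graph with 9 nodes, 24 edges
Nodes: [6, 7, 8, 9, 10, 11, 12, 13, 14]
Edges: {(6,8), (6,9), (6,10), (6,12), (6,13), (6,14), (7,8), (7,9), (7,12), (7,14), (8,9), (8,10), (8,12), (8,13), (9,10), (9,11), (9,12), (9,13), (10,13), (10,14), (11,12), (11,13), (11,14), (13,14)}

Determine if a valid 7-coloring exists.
A valid 7-coloring: color 1: [9, 14]; color 2: [6, 7, 11]; color 3: [8]; color 4: [12, 13]; color 5: [10].
(χ(G) = 5 ≤ 7.)

Yes, G is 7-colorable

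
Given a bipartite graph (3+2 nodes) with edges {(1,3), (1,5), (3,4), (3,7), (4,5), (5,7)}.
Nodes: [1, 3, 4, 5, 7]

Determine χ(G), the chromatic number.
Clique number ω(G) = 2 (lower bound: χ ≥ ω).
The graph is bipartite (no odd cycle), so 2 colors suffice: χ(G) = 2.
A valid 2-coloring: color 1: [3, 5]; color 2: [1, 4, 7].

χ(G) = 2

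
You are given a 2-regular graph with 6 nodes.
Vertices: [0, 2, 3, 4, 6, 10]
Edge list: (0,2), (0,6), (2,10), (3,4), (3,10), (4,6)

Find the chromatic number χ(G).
Clique number ω(G) = 2 (lower bound: χ ≥ ω).
The graph is bipartite (no odd cycle), so 2 colors suffice: χ(G) = 2.
A valid 2-coloring: color 1: [0, 4, 10]; color 2: [2, 3, 6].

χ(G) = 2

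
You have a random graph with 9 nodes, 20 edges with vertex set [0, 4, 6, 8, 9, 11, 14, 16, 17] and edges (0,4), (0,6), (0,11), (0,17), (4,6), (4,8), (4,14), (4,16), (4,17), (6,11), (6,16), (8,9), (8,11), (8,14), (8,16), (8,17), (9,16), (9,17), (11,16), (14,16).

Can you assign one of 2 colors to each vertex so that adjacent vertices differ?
The clique on vertices [4, 8, 14, 16] has size 4 > 2, so it alone needs 4 colors.

No, G is not 2-colorable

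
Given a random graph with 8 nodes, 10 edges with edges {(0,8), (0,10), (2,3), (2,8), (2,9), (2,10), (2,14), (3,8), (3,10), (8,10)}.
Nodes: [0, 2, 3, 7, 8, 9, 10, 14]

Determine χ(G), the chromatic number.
χ(G) = 4

Clique number ω(G) = 4 (lower bound: χ ≥ ω).
The clique on [2, 3, 8, 10] has size 4, forcing χ ≥ 4, and the coloring below uses 4 colors, so χ(G) = 4.
A valid 4-coloring: color 1: [0, 2, 7]; color 2: [9, 10, 14]; color 3: [8]; color 4: [3].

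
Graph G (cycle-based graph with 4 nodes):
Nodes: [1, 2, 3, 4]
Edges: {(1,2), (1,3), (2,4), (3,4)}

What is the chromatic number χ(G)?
Clique number ω(G) = 2 (lower bound: χ ≥ ω).
The graph is bipartite (no odd cycle), so 2 colors suffice: χ(G) = 2.
A valid 2-coloring: color 1: [1, 4]; color 2: [2, 3].

χ(G) = 2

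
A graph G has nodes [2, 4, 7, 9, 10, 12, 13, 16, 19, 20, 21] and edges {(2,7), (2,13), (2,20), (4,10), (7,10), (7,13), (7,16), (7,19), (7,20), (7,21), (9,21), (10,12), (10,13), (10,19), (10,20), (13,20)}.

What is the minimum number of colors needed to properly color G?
χ(G) = 4

Clique number ω(G) = 4 (lower bound: χ ≥ ω).
The clique on [2, 7, 13, 20] has size 4, forcing χ ≥ 4, and the coloring below uses 4 colors, so χ(G) = 4.
A valid 4-coloring: color 1: [4, 7, 9, 12]; color 2: [2, 10, 16, 21]; color 3: [19, 20]; color 4: [13].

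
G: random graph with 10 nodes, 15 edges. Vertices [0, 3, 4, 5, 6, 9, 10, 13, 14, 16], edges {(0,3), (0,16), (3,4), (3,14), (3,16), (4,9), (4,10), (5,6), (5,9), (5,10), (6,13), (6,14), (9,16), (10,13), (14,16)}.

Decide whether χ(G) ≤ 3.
Yes, G is 3-colorable

A valid 3-coloring: color 1: [3, 6, 9, 10]; color 2: [4, 5, 13, 16]; color 3: [0, 14].
(χ(G) = 3 ≤ 3.)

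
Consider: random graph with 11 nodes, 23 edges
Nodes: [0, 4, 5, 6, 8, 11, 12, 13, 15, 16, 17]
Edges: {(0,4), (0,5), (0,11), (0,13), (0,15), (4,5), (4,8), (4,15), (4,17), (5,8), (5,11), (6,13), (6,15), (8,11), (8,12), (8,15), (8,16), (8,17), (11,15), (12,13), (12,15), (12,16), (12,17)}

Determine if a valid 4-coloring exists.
Yes, G is 4-colorable

A valid 4-coloring: color 1: [0, 6, 8]; color 2: [5, 13, 15, 16, 17]; color 3: [4, 11, 12].
(χ(G) = 3 ≤ 4.)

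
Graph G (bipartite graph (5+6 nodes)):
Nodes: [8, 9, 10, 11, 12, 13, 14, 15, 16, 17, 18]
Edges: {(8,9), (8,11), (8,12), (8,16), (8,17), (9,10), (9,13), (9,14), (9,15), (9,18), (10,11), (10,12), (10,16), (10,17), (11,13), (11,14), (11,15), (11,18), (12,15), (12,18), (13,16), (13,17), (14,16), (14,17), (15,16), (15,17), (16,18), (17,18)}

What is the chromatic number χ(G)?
χ(G) = 2

Clique number ω(G) = 2 (lower bound: χ ≥ ω).
The graph is bipartite (no odd cycle), so 2 colors suffice: χ(G) = 2.
A valid 2-coloring: color 1: [9, 11, 12, 16, 17]; color 2: [8, 10, 13, 14, 15, 18].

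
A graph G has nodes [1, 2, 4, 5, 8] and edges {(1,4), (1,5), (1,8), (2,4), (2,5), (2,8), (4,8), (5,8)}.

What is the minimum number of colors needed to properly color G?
Clique number ω(G) = 3 (lower bound: χ ≥ ω).
The clique on [1, 4, 8] has size 3, forcing χ ≥ 3, and the coloring below uses 3 colors, so χ(G) = 3.
A valid 3-coloring: color 1: [8]; color 2: [4, 5]; color 3: [1, 2].

χ(G) = 3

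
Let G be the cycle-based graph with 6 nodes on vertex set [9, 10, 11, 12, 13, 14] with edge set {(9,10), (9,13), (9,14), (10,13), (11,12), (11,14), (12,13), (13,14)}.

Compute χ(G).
χ(G) = 3

Clique number ω(G) = 3 (lower bound: χ ≥ ω).
The clique on [9, 10, 13] has size 3, forcing χ ≥ 3, and the coloring below uses 3 colors, so χ(G) = 3.
A valid 3-coloring: color 1: [11, 13]; color 2: [9, 12]; color 3: [10, 14].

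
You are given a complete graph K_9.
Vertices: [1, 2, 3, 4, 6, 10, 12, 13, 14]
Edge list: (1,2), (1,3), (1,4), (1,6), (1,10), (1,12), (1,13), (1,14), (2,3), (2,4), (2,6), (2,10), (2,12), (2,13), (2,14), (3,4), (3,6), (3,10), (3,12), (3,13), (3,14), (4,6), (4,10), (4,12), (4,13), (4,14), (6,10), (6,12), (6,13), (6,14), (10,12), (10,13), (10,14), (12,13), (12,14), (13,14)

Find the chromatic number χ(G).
Clique number ω(G) = 9 (lower bound: χ ≥ ω).
The clique on [1, 2, 3, 4, 6, 10, 12, 13, 14] has size 9, forcing χ ≥ 9, and the coloring below uses 9 colors, so χ(G) = 9.
A valid 9-coloring: color 1: [10]; color 2: [2]; color 3: [4]; color 4: [1]; color 5: [6]; color 6: [12]; color 7: [3]; color 8: [14]; color 9: [13].

χ(G) = 9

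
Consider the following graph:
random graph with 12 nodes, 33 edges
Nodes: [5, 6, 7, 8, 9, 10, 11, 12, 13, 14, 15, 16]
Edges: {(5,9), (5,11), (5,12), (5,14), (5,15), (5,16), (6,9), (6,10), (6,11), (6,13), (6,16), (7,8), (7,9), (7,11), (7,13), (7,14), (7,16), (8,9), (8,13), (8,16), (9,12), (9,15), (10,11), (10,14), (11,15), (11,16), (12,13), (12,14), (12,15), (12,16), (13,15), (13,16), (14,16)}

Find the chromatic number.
χ(G) = 4

Clique number ω(G) = 4 (lower bound: χ ≥ ω).
The clique on [5, 12, 14, 16] has size 4, forcing χ ≥ 4, and the coloring below uses 4 colors, so χ(G) = 4.
A valid 4-coloring: color 1: [10, 15, 16]; color 2: [5, 6, 7]; color 3: [8, 11, 12]; color 4: [9, 13, 14].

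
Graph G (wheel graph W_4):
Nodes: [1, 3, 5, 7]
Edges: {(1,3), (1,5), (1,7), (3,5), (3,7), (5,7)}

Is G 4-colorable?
A valid 4-coloring: color 1: [3]; color 2: [5]; color 3: [7]; color 4: [1].
(χ(G) = 4 ≤ 4.)

Yes, G is 4-colorable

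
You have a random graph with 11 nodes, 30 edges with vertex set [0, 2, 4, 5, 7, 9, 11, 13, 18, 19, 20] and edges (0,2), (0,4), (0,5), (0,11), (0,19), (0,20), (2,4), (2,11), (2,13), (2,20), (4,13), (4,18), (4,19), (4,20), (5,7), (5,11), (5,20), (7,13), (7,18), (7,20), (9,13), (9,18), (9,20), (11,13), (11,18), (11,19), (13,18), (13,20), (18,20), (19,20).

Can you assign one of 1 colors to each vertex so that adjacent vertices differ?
No, G is not 1-colorable

The clique on vertices [9, 13, 18, 20] has size 4 > 1, so it alone needs 4 colors.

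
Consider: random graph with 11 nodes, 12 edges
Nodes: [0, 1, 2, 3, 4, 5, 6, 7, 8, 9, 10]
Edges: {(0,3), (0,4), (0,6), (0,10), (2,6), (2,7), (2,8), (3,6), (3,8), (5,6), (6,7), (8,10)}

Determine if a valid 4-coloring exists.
Yes, G is 4-colorable

A valid 4-coloring: color 1: [1, 4, 6, 8, 9]; color 2: [0, 2, 5]; color 3: [3, 7, 10].
(χ(G) = 3 ≤ 4.)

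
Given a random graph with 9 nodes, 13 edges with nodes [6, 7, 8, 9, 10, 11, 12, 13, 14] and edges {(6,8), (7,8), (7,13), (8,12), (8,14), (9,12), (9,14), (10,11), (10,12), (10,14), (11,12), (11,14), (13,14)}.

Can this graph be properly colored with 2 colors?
The clique on vertices [10, 11, 12] has size 3 > 2, so it alone needs 3 colors.

No, G is not 2-colorable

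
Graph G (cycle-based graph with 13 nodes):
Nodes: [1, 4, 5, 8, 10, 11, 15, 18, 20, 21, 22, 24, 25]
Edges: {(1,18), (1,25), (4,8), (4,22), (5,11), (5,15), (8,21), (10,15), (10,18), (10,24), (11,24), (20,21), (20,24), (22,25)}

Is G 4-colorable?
Yes, G is 4-colorable

A valid 4-coloring: color 1: [1, 5, 8, 10, 20, 22]; color 2: [4, 15, 18, 21, 24, 25]; color 3: [11].
(χ(G) = 3 ≤ 4.)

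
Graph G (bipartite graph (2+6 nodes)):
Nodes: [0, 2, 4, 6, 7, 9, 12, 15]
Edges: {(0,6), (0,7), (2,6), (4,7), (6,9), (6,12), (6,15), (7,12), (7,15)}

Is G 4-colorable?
A valid 4-coloring: color 1: [6, 7]; color 2: [0, 2, 4, 9, 12, 15].
(χ(G) = 2 ≤ 4.)

Yes, G is 4-colorable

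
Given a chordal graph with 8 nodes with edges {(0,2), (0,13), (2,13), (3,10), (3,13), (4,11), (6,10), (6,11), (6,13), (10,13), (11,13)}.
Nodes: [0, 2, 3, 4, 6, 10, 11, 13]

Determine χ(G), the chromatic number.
Clique number ω(G) = 3 (lower bound: χ ≥ ω).
The clique on [0, 2, 13] has size 3, forcing χ ≥ 3, and the coloring below uses 3 colors, so χ(G) = 3.
A valid 3-coloring: color 1: [4, 13]; color 2: [0, 10, 11]; color 3: [2, 3, 6].

χ(G) = 3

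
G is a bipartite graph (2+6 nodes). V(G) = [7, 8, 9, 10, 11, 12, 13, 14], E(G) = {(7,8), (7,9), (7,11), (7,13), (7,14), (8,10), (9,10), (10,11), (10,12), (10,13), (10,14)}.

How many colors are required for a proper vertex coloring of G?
Clique number ω(G) = 2 (lower bound: χ ≥ ω).
The graph is bipartite (no odd cycle), so 2 colors suffice: χ(G) = 2.
A valid 2-coloring: color 1: [7, 10]; color 2: [8, 9, 11, 12, 13, 14].

χ(G) = 2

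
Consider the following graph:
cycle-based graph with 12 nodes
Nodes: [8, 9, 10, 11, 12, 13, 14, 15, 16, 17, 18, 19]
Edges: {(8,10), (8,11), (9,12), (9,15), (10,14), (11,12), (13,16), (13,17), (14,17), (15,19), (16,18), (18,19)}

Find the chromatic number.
Clique number ω(G) = 2 (lower bound: χ ≥ ω).
The graph is bipartite (no odd cycle), so 2 colors suffice: χ(G) = 2.
A valid 2-coloring: color 1: [8, 12, 13, 14, 15, 18]; color 2: [9, 10, 11, 16, 17, 19].

χ(G) = 2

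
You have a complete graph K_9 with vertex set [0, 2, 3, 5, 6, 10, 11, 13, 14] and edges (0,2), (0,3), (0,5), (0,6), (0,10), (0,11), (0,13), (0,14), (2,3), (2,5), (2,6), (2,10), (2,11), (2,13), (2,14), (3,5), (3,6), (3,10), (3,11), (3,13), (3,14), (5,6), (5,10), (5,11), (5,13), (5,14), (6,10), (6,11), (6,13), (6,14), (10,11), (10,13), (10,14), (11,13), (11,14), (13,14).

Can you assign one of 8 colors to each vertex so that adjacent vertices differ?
The clique on vertices [0, 2, 3, 5, 6, 10, 11, 13, 14] has size 9 > 8, so it alone needs 9 colors.

No, G is not 8-colorable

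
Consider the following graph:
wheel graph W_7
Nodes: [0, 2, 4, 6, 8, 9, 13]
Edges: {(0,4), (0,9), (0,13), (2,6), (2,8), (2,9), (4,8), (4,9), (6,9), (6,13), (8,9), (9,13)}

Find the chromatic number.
χ(G) = 3

Clique number ω(G) = 3 (lower bound: χ ≥ ω).
The clique on [0, 4, 9] has size 3, forcing χ ≥ 3, and the coloring below uses 3 colors, so χ(G) = 3.
A valid 3-coloring: color 1: [9]; color 2: [0, 6, 8]; color 3: [2, 4, 13].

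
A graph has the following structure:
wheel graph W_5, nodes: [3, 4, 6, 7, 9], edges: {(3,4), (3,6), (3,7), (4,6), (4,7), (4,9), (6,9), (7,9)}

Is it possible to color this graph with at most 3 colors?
A valid 3-coloring: color 1: [4]; color 2: [6, 7]; color 3: [3, 9].
(χ(G) = 3 ≤ 3.)

Yes, G is 3-colorable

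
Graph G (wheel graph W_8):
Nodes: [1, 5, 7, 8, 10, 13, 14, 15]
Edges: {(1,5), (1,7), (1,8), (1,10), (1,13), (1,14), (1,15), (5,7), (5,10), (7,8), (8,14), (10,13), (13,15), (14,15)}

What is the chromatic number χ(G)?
χ(G) = 4

Clique number ω(G) = 3 (lower bound: χ ≥ ω).
Odd cycle [7, 5, 10, 13, 15, 14, 8] needs 3 colors (χ ≥ 3).
Vertex 1 is adjacent to every vertex of [5, 7, 8, 10, 13, 14, 15], which already need 3 colors among themselves, so 1 needs a new color (χ ≥ 4).
The coloring below uses 4 colors, so χ(G) = 4.
A valid 4-coloring: color 1: [1]; color 2: [7, 10, 14]; color 3: [5, 8, 13]; color 4: [15].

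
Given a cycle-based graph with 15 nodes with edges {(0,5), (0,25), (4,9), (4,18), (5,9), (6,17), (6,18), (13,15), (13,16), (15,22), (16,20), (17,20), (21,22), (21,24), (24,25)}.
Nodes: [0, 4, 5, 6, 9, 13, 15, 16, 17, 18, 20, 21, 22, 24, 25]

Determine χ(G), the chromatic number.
Clique number ω(G) = 2 (lower bound: χ ≥ ω).
Odd cycle [4, 18, 6, 17, 20, 16, 13, 15, 22, 21, 24, 25, 0, 5, 9] needs 3 colors (χ ≥ 3).
The coloring below uses 3 colors, so χ(G) = 3.
A valid 3-coloring: color 1: [4, 5, 6, 13, 20, 22, 24]; color 2: [9, 15, 16, 17, 18, 21, 25]; color 3: [0].

χ(G) = 3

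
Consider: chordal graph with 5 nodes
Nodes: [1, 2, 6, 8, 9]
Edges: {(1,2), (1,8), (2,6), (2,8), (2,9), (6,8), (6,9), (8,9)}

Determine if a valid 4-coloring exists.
Yes, G is 4-colorable

A valid 4-coloring: color 1: [2]; color 2: [8]; color 3: [1, 9]; color 4: [6].
(χ(G) = 4 ≤ 4.)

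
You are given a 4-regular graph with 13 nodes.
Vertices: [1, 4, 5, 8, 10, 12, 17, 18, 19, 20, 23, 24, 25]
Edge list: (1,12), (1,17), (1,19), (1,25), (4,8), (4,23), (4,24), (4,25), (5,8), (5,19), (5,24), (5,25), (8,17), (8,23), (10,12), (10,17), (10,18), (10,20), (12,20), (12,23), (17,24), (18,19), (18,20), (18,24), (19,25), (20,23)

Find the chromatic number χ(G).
Clique number ω(G) = 3 (lower bound: χ ≥ ω).
Suppose a proper 3-coloring c exists. The clique [1, 19, 25] takes 3 distinct colors; by symmetry let c(1) = 1, c(19) = 2, c(25) = 3.
- Vertex 5: neighbors [19, 25] already have colors [2, 3] ⇒ c(5) = 1.
- Vertex 4: neighbors [25] already have colors [3]; try each remaining color.
- Case c(4) = 1:
  - Vertex 12: neighbors [1] already have colors [1]; try each remaining color.
  - Case c(12) = 2:
    - Vertex 23: neighbors [4, 12] already have colors [1, 2] ⇒ c(23) = 3.
    - Vertex 20: neighbors [12, 23] already have colors [2, 3] ⇒ c(20) = 1.
    - Vertex 10: neighbors [20, 12] already have colors [1, 2] ⇒ c(10) = 3.
    - Vertex 18: neighbors [20, 19, 10] already have colors [1, 2, 3] — all 3 colors blocked. Contradiction.
  - Case c(12) = 3:
    - Vertex 23: neighbors [4, 12] already have colors [1, 3] ⇒ c(23) = 2.
    - Vertex 20: neighbors [23, 12] already have colors [2, 3] ⇒ c(20) = 1.
    - Vertex 10: neighbors [20, 12] already have colors [1, 3] ⇒ c(10) = 2.
    - Vertex 17: neighbors [1, 10] already have colors [1, 2] ⇒ c(17) = 3.
    - Vertex 8: neighbors [4, 23, 17] already have colors [1, 2, 3] — all 3 colors blocked. Contradiction.
- Case c(4) = 2:
  - Vertex 8: neighbors [5, 4] already have colors [1, 2] ⇒ c(8) = 3.
  - Vertex 17: neighbors [1, 8] already have colors [1, 3] ⇒ c(17) = 2.
  - Vertex 23: neighbors [4, 8] already have colors [2, 3] ⇒ c(23) = 1.
  - Vertex 24: neighbors [5, 4] already have colors [1, 2] ⇒ c(24) = 3.
  - Vertex 18: neighbors [19, 24] already have colors [2, 3] ⇒ c(18) = 1.
  - Vertex 10: neighbors [18, 17] already have colors [1, 2] ⇒ c(10) = 3.
  - Vertex 12: neighbors [1, 10] already have colors [1, 3] ⇒ c(12) = 2.
  - Vertex 20: neighbors [18, 12, 10] already have colors [1, 2, 3] — all 3 colors blocked. Contradiction.
Every case ends in a contradiction, so G has no proper 3-coloring (χ ≥ 4).
The coloring below uses 4 colors, so χ(G) = 4.
A valid 4-coloring: color 1: [17, 18, 23, 25]; color 2: [8, 12, 19, 24]; color 3: [1, 4, 5, 10]; color 4: [20].

χ(G) = 4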